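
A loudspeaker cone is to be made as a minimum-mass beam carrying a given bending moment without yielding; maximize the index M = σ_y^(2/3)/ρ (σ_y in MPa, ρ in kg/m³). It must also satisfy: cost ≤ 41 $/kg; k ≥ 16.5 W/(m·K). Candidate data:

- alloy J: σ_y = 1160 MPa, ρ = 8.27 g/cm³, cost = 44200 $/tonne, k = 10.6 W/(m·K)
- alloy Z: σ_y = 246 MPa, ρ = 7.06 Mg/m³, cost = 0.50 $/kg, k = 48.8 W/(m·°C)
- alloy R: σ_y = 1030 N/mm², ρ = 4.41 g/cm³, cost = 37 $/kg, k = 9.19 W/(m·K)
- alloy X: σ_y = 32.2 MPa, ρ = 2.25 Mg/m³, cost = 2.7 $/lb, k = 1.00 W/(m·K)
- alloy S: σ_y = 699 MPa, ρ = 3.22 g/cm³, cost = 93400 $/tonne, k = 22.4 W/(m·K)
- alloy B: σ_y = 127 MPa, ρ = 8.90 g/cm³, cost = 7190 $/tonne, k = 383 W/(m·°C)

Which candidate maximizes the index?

Screen on constraints: cost ≤ 41 $/kg; k ≥ 16.5 W/(m·K). Survivors: alloy Z, alloy B.
Convert each candidate to consistent units, then evaluate M:
  alloy Z: σ_y = 246.0 MPa, ρ = 7060 kg/m³
  alloy B: σ_y = 127.0 MPa, ρ = 8900 kg/m³
  alloy Z: M = 5.56×10⁻³
  alloy B: M = 2.84×10⁻³
The maximum is for alloy Z.

alloy Z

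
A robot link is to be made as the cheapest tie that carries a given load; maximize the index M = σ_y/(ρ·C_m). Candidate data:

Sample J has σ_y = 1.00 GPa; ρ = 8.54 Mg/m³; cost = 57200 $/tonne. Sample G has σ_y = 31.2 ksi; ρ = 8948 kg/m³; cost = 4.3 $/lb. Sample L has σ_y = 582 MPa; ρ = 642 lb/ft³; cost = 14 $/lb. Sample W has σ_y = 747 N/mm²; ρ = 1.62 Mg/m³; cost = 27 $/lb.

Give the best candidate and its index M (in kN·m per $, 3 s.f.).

sample W, M = 7.75 kN·m per $

Normalizing units and computing the index:
  sample J: σ_y = 1000 MPa, ρ = 8540 kg/m³, cost = 57.20 $/kg
  sample G: σ_y = 215.1 MPa, ρ = 8948 kg/m³, cost = 9.480 $/kg
  sample L: σ_y = 582.0 MPa, ρ = 10280 kg/m³, cost = 30.86 $/kg
  sample W: σ_y = 747.0 MPa, ρ = 1620 kg/m³, cost = 59.52 $/kg
  sample W: M = 7.75 kN·m per $
  sample G: M = 2.54 kN·m per $
  sample J: M = 2.05 kN·m per $
  sample L: M = 1.83 kN·m per $
The maximum is for sample W.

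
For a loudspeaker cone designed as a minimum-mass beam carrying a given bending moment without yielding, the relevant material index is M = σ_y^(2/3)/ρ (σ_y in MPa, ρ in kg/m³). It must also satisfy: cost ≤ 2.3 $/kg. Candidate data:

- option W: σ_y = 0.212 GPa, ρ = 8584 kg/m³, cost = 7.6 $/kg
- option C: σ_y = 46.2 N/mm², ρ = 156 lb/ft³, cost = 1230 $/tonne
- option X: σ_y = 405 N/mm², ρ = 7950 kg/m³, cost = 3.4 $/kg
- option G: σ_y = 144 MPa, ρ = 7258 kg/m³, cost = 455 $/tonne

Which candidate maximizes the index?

Screen on constraints: cost ≤ 2.3 $/kg. Survivors: option C, option G.
After converting to SI:
  option C: σ_y = 46.20 MPa, ρ = 2499 kg/m³
  option G: σ_y = 144.0 MPa, ρ = 7258 kg/m³
  option C: M = 5.15×10⁻³
  option G: M = 3.79×10⁻³
Option C ranks first.

option C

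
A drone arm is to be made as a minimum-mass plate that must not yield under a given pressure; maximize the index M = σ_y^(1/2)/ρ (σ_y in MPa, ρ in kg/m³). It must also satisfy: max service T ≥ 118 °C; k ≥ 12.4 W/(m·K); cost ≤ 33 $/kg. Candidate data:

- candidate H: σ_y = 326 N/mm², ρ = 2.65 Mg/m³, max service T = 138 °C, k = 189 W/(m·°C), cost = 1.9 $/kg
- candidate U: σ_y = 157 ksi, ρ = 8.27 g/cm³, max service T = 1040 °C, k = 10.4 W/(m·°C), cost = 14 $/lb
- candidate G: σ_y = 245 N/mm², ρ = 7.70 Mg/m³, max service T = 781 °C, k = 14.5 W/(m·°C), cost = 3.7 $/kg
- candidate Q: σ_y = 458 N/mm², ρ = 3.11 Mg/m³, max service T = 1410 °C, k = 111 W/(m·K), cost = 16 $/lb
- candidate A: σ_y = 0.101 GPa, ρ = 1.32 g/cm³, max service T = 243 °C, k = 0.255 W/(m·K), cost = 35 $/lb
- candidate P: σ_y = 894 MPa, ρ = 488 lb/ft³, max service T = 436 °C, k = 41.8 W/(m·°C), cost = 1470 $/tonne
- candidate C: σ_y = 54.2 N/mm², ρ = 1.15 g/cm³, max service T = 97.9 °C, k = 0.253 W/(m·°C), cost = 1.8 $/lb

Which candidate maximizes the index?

Screen on constraints: max service T ≥ 118 °C; k ≥ 12.4 W/(m·K); cost ≤ 33 $/kg. Survivors: candidate H, candidate G, candidate P.
After converting to SI:
  candidate H: σ_y = 326.0 MPa, ρ = 2650 kg/m³
  candidate G: σ_y = 245.0 MPa, ρ = 7700 kg/m³
  candidate P: σ_y = 894.0 MPa, ρ = 7817 kg/m³
  candidate H: M = 6.81×10⁻³
  candidate P: M = 3.82×10⁻³
  candidate G: M = 2.03×10⁻³
Highest index: candidate H.

candidate H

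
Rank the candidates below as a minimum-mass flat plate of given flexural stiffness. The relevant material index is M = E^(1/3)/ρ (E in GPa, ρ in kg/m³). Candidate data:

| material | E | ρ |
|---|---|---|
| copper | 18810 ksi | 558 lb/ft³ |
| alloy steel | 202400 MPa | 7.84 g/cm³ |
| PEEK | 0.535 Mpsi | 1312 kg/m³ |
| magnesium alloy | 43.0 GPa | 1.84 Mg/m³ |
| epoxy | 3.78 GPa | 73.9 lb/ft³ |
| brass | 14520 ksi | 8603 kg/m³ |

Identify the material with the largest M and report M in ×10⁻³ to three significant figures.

magnesium alloy, M = 1.90×10⁻³

In SI units:
  copper: E = 129.7 GPa, ρ = 8938 kg/m³
  alloy steel: E = 202.4 GPa, ρ = 7840 kg/m³
  PEEK: E = 3.689 GPa, ρ = 1312 kg/m³
  magnesium alloy: E = 43.00 GPa, ρ = 1840 kg/m³
  epoxy: E = 3.780 GPa, ρ = 1184 kg/m³
  brass: E = 100.1 GPa, ρ = 8603 kg/m³
  magnesium alloy: M = 1.90×10⁻³
  epoxy: M = 1.32×10⁻³
  PEEK: M = 1.18×10⁻³
  alloy steel: M = 0.749×10⁻³
  copper: M = 0.566×10⁻³
  brass: M = 0.540×10⁻³
Magnesium alloy has the largest M.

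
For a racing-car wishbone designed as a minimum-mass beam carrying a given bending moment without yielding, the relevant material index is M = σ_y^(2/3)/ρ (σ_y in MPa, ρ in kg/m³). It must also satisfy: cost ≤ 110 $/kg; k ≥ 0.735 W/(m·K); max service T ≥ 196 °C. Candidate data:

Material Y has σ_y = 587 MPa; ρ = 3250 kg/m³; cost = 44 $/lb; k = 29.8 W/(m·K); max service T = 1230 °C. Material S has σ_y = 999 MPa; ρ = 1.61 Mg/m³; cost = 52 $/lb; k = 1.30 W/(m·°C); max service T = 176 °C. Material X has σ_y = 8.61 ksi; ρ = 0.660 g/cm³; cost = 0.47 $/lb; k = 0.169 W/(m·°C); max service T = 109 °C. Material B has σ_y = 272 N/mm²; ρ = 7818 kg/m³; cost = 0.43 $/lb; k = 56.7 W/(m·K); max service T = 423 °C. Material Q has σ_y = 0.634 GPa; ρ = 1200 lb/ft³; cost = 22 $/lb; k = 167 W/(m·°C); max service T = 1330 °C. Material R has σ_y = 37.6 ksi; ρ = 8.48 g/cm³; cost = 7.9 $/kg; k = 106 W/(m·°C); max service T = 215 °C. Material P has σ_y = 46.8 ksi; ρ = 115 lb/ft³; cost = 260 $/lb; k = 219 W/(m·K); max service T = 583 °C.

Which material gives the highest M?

Screen on constraints: cost ≤ 110 $/kg; k ≥ 0.735 W/(m·K); max service T ≥ 196 °C. Survivors: material Y, material B, material Q, material R.
In SI units:
  material Y: σ_y = 587.0 MPa, ρ = 3250 kg/m³
  material B: σ_y = 272.0 MPa, ρ = 7818 kg/m³
  material Q: σ_y = 634.0 MPa, ρ = 19220 kg/m³
  material R: σ_y = 259.2 MPa, ρ = 8480 kg/m³
  material Y: M = 21.6×10⁻³
  material B: M = 5.37×10⁻³
  material R: M = 4.79×10⁻³
  material Q: M = 3.84×10⁻³
Material Y has the largest M.

material Y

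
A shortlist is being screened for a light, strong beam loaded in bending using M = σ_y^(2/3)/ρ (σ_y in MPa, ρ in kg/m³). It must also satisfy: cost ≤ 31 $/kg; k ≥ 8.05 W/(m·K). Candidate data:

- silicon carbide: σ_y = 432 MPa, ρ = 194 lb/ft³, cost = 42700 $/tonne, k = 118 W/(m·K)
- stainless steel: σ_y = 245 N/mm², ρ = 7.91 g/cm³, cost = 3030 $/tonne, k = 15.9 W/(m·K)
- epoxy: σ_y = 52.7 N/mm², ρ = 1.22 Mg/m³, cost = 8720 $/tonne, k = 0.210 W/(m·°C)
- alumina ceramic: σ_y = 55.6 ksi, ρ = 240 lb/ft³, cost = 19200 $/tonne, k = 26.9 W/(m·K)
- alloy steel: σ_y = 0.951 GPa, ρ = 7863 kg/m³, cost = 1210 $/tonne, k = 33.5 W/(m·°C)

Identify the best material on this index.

alumina ceramic

Screen on constraints: cost ≤ 31 $/kg; k ≥ 8.05 W/(m·K). Survivors: stainless steel, alumina ceramic, alloy steel.
After converting to SI:
  stainless steel: σ_y = 245.0 MPa, ρ = 7910 kg/m³
  alumina ceramic: σ_y = 383.3 MPa, ρ = 3844 kg/m³
  alloy steel: σ_y = 951.0 MPa, ρ = 7863 kg/m³
  alumina ceramic: M = 13.7×10⁻³
  alloy steel: M = 12.3×10⁻³
  stainless steel: M = 4.95×10⁻³
Alumina ceramic ranks first.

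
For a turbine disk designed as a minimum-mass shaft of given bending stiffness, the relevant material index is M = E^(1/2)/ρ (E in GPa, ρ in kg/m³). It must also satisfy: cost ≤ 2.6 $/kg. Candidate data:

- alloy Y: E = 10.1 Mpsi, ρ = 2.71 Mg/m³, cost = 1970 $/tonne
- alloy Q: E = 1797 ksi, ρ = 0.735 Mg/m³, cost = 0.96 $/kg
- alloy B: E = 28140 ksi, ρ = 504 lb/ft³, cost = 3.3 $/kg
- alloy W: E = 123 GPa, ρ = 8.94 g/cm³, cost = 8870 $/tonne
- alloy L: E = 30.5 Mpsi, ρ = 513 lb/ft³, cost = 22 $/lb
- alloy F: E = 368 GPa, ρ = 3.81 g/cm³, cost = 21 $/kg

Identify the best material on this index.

alloy Q

Screen on constraints: cost ≤ 2.6 $/kg. Survivors: alloy Y, alloy Q.
After converting to SI:
  alloy Y: E = 69.64 GPa, ρ = 2710 kg/m³
  alloy Q: E = 12.39 GPa, ρ = 735.0 kg/m³
  alloy Q: M = 4.79×10⁻³
  alloy Y: M = 3.08×10⁻³
Highest index: alloy Q.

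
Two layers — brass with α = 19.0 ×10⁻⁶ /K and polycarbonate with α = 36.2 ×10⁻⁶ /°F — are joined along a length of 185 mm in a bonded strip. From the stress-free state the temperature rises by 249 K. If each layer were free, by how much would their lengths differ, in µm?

2130 µm

polycarbonate: α = 36.2×10⁻⁶/°F × 9/5 = 65.2×10⁻⁶/K.
Δα = |19.0 − 65.2|×10⁻⁶/K = 46.2×10⁻⁶/K.
ΔL_mismatch = Δα·L·ΔT = 46.2×10⁻⁶ × 185.0 mm × 249.0 K = 2130 µm.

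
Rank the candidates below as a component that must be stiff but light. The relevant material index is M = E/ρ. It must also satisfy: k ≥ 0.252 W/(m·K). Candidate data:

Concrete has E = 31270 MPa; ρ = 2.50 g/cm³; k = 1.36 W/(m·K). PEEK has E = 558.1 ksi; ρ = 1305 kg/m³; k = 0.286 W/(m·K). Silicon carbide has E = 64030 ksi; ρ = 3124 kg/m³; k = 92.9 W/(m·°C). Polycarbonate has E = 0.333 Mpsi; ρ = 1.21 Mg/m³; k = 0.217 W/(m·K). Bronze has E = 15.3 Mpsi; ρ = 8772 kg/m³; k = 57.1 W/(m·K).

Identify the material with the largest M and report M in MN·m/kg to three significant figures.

Screen on constraints: k ≥ 0.252 W/(m·K). Survivors: concrete, PEEK, silicon carbide, bronze.
Normalizing units and computing the index:
  concrete: E = 31.27 GPa, ρ = 2500 kg/m³
  PEEK: E = 3.848 GPa, ρ = 1305 kg/m³
  silicon carbide: E = 441.5 GPa, ρ = 3124 kg/m³
  bronze: E = 105.5 GPa, ρ = 8772 kg/m³
  silicon carbide: M = 141 MN·m/kg
  concrete: M = 12.5 MN·m/kg
  bronze: M = 12.0 MN·m/kg
  PEEK: M = 2.95 MN·m/kg
The maximum is for silicon carbide.

silicon carbide, M = 141 MN·m/kg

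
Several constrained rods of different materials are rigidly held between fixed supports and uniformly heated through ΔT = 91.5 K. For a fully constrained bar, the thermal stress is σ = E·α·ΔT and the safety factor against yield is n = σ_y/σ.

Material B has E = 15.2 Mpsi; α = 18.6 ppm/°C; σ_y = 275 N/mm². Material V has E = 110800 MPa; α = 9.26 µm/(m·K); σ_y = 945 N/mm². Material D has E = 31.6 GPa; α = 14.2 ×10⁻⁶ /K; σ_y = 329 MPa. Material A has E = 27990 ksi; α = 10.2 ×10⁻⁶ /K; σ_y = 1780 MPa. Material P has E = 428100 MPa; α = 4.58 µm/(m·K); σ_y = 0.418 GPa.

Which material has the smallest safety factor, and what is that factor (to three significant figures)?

material B, n = 1.54

In consistent units (E in GPa, α in ×10⁻⁶/K, σ_y in MPa):
  material B: E = 104.8, α = 18.6, σ_y = 275.0 → σ = 178 MPa, n = 1.54
  material V: E = 110.8, α = 9.26, σ_y = 945.0 → σ = 93.9 MPa, n = 10.1
  material D: E = 31.60, α = 14.2, σ_y = 329.0 → σ = 41.1 MPa, n = 8.01
  material A: E = 193.0, α = 10.2, σ_y = 1780 → σ = 180 MPa, n = 9.88
  material P: E = 428.1, α = 4.58, σ_y = 418.0 → σ = 179 MPa, n = 2.33
Material B has the lowest safety factor, n = 1.54.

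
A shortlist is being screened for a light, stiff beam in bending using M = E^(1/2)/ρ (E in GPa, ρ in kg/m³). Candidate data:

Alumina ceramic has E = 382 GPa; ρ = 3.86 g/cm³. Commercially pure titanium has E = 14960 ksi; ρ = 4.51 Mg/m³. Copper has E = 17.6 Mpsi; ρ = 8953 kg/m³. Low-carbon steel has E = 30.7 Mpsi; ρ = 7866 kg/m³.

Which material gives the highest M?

alumina ceramic

In SI units:
  alumina ceramic: E = 382.0 GPa, ρ = 3860 kg/m³
  commercially pure titanium: E = 103.1 GPa, ρ = 4510 kg/m³
  copper: E = 121.3 GPa, ρ = 8953 kg/m³
  low-carbon steel: E = 211.7 GPa, ρ = 7866 kg/m³
  alumina ceramic: M = 5.06×10⁻³
  commercially pure titanium: M = 2.25×10⁻³
  low-carbon steel: M = 1.85×10⁻³
  copper: M = 1.23×10⁻³
Highest index: alumina ceramic.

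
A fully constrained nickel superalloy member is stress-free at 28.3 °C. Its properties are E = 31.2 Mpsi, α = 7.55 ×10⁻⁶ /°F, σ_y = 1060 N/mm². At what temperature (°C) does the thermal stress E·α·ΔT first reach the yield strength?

391 °C

E = 31.2 Mpsi = 215.1 GPa.
α = 7.55×10⁻⁶/°F × 9/5 = 13.6×10⁻⁶/K.
σ_y = 1060 N/mm² = 1060 MPa.
E·α·ΔT = 1060 MPa ⇒ ΔT = 1060 / (215.1×10³ × 13.6×10⁻⁶) = 362.6 K.
T = 28.3 + 362.6 = 390.9 °C.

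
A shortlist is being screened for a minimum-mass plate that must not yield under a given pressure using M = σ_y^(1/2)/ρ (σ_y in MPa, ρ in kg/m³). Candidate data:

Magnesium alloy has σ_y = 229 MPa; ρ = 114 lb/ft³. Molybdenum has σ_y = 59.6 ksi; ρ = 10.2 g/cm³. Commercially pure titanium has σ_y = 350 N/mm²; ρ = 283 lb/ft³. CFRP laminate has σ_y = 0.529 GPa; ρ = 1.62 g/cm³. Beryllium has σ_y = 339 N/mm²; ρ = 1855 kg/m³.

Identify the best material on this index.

Convert each candidate to consistent units, then evaluate M:
  magnesium alloy: σ_y = 229.0 MPa, ρ = 1826 kg/m³
  molybdenum: σ_y = 410.9 MPa, ρ = 10200 kg/m³
  commercially pure titanium: σ_y = 350.0 MPa, ρ = 4533 kg/m³
  CFRP laminate: σ_y = 529.0 MPa, ρ = 1620 kg/m³
  beryllium: σ_y = 339.0 MPa, ρ = 1855 kg/m³
  CFRP laminate: M = 14.2×10⁻³
  beryllium: M = 9.93×10⁻³
  magnesium alloy: M = 8.29×10⁻³
  commercially pure titanium: M = 4.13×10⁻³
  molybdenum: M = 1.99×10⁻³
CFRP laminate has the largest M.

CFRP laminate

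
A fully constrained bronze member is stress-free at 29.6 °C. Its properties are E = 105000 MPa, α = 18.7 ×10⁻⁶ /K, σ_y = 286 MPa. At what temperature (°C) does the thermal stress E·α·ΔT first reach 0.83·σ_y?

150 °C

E = 105000 MPa = 105.0 GPa.
E·α·ΔT = 237.4 MPa ⇒ ΔT = 237.4 / (105.0×10³ × 18.7×10⁻⁶) = 120.9 K.
T = 29.6 + 120.9 = 150.5 °C.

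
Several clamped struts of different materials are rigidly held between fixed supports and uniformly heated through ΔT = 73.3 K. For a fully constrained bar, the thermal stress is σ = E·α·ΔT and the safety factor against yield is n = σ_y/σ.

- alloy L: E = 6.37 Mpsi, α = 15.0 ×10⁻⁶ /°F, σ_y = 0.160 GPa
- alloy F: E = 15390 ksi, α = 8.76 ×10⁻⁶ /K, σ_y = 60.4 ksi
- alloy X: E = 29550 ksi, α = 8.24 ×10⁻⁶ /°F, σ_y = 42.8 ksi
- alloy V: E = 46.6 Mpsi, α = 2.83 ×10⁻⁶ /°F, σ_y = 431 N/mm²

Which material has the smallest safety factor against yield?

alloy X

Converting E to GPa, α to ×10⁻⁶/K, σ_y to MPa, then σ and n for each:
  alloy L: E = 43.92, α = 27.0, σ_y = 160.0 → σ = 86.9 MPa, n = 1.84
  alloy F: E = 106.1, α = 8.76, σ_y = 416.4 → σ = 68.1 MPa, n = 6.11
  alloy X: E = 203.7, α = 14.8, σ_y = 295.1 → σ = 222 MPa, n = 1.33
  alloy V: E = 321.3, α = 5.09, σ_y = 431.0 → σ = 120 MPa, n = 3.59
Alloy X has the lowest safety factor, n = 1.33.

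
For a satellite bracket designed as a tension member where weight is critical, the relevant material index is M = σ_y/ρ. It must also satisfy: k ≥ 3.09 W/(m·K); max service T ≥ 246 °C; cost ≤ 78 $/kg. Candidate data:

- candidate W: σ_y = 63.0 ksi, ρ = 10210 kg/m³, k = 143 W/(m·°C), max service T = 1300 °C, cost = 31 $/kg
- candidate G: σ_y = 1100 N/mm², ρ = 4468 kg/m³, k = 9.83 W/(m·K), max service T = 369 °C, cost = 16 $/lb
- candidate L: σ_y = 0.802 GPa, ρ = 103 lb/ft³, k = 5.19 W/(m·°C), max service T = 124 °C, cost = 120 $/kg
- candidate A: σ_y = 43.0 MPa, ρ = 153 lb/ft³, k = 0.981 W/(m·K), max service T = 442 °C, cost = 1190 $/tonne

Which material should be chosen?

candidate G

Screen on constraints: k ≥ 3.09 W/(m·K); max service T ≥ 246 °C; cost ≤ 78 $/kg. Survivors: candidate W, candidate G.
After converting to SI:
  candidate W: σ_y = 434.4 MPa, ρ = 10210 kg/m³
  candidate G: σ_y = 1100 MPa, ρ = 4468 kg/m³
  candidate G: M = 246 kN·m/kg
  candidate W: M = 42.5 kN·m/kg
Candidate G has the largest M.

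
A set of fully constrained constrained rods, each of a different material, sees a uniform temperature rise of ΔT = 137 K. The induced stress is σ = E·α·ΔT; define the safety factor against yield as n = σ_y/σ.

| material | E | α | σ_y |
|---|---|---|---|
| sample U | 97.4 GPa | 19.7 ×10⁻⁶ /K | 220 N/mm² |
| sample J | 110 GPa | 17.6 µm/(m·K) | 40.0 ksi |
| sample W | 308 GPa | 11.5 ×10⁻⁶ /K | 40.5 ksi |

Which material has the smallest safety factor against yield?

Per material, after unit conversion:
  sample U: E = 97.40, α = 19.7, σ_y = 220.0 → σ = 263 MPa, n = 0.837
  sample J: E = 110.0, α = 17.6, σ_y = 275.8 → σ = 265 MPa, n = 1.04
  sample W: E = 308.0, α = 11.5, σ_y = 279.2 → σ = 485 MPa, n = 0.575
Sample W has the lowest safety factor, n = 0.575.

sample W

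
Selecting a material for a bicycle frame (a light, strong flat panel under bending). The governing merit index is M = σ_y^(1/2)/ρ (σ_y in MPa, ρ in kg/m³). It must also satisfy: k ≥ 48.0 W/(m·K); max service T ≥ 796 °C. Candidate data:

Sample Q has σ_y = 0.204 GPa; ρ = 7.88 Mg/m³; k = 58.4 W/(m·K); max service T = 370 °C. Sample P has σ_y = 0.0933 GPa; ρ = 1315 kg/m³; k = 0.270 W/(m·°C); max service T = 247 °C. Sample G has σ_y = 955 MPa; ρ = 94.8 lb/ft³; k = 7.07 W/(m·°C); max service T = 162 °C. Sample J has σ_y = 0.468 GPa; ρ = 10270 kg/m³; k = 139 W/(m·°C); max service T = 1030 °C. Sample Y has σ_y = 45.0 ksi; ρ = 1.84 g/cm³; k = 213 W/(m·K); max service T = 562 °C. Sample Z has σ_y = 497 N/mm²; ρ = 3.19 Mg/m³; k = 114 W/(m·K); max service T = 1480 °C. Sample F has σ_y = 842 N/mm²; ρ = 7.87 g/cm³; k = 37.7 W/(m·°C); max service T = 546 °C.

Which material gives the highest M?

sample Z

Screen on constraints: k ≥ 48.0 W/(m·K); max service T ≥ 796 °C. Survivors: sample J, sample Z.
Putting every candidate on a common basis:
  sample J: σ_y = 468.0 MPa, ρ = 10270 kg/m³
  sample Z: σ_y = 497.0 MPa, ρ = 3190 kg/m³
  sample Z: M = 6.99×10⁻³
  sample J: M = 2.11×10⁻³
Sample Z has the largest M.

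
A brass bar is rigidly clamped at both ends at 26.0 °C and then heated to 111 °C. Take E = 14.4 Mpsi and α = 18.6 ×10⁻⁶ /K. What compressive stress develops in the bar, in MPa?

E = 14.4 Mpsi = 99.28 GPa.
ΔT = 85.00 K. Constrained thermal stress σ = E·α·ΔT = 99.28×10³ MPa × 18.6×10⁻⁶ × 85.00 = 157 MPa (compressive).

157 MPa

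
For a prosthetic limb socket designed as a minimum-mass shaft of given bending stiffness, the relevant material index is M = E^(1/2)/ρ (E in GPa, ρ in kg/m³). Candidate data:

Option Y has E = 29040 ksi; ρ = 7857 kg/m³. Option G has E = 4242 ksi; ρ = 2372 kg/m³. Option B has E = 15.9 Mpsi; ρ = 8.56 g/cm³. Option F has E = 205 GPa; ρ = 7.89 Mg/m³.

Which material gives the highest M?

option G

Normalizing units and computing the index:
  option Y: E = 200.2 GPa, ρ = 7857 kg/m³
  option G: E = 29.25 GPa, ρ = 2372 kg/m³
  option B: E = 109.6 GPa, ρ = 8560 kg/m³
  option F: E = 205.0 GPa, ρ = 7890 kg/m³
  option G: M = 2.28×10⁻³
  option F: M = 1.81×10⁻³
  option Y: M = 1.80×10⁻³
  option B: M = 1.22×10⁻³
Option G ranks first.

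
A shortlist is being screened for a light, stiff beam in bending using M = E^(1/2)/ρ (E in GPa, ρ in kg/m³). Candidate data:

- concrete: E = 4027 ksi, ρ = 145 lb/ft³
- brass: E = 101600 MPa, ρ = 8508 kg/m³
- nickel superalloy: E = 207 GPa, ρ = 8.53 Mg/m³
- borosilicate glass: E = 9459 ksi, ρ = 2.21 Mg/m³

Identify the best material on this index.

Convert each candidate to consistent units, then evaluate M:
  concrete: E = 27.77 GPa, ρ = 2323 kg/m³
  brass: E = 101.6 GPa, ρ = 8508 kg/m³
  nickel superalloy: E = 207.0 GPa, ρ = 8530 kg/m³
  borosilicate glass: E = 65.22 GPa, ρ = 2210 kg/m³
  borosilicate glass: M = 3.65×10⁻³
  concrete: M = 2.27×10⁻³
  nickel superalloy: M = 1.69×10⁻³
  brass: M = 1.18×10⁻³
Borosilicate glass ranks first.

borosilicate glass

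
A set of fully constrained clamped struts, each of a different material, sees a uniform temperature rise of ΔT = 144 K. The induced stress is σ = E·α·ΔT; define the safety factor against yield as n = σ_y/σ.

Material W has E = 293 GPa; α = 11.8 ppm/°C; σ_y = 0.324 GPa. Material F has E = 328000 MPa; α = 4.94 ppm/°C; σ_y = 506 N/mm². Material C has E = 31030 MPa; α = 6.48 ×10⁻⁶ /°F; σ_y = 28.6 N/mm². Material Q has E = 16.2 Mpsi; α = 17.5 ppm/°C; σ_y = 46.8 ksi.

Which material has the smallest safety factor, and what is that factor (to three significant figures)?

material C, n = 0.549

Per material, after unit conversion:
  material W: E = 293.0, α = 11.8, σ_y = 324.0 → σ = 498 MPa, n = 0.651
  material F: E = 328.0, α = 4.94, σ_y = 506.0 → σ = 233 MPa, n = 2.17
  material C: E = 31.03, α = 11.7, σ_y = 28.60 → σ = 52.1 MPa, n = 0.549
  material Q: E = 111.7, α = 17.5, σ_y = 322.7 → σ = 281 MPa, n = 1.15
Smallest n: material C with n = 0.549.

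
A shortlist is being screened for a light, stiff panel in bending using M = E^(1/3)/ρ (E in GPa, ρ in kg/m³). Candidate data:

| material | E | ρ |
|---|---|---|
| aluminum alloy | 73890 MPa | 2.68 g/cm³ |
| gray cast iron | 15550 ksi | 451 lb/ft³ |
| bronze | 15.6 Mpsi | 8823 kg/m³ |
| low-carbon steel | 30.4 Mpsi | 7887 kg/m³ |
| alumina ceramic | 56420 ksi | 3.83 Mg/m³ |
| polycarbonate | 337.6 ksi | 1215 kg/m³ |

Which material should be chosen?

alumina ceramic

Convert each candidate to consistent units, then evaluate M:
  aluminum alloy: E = 73.89 GPa, ρ = 2680 kg/m³
  gray cast iron: E = 107.2 GPa, ρ = 7224 kg/m³
  bronze: E = 107.6 GPa, ρ = 8823 kg/m³
  low-carbon steel: E = 209.6 GPa, ρ = 7887 kg/m³
  alumina ceramic: E = 389.0 GPa, ρ = 3830 kg/m³
  polycarbonate: E = 2.328 GPa, ρ = 1215 kg/m³
  alumina ceramic: M = 1.91×10⁻³
  aluminum alloy: M = 1.57×10⁻³
  polycarbonate: M = 1.09×10⁻³
  low-carbon steel: M = 0.753×10⁻³
  gray cast iron: M = 0.658×10⁻³
  bronze: M = 0.539×10⁻³
Alumina ceramic ranks first.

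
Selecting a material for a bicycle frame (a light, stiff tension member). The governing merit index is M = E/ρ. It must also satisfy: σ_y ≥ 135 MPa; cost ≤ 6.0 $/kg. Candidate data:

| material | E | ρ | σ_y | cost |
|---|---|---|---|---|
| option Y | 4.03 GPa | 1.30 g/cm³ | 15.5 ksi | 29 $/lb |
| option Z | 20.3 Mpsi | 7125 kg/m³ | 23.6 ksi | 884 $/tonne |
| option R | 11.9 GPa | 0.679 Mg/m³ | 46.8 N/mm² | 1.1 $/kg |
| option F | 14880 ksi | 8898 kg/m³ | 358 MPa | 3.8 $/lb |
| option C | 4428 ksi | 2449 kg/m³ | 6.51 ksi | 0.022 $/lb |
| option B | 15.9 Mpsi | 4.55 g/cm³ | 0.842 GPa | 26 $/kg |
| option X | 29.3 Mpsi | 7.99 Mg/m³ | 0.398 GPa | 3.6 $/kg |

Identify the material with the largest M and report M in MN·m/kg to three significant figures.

Screen on constraints: σ_y ≥ 135 MPa; cost ≤ 6.0 $/kg. Survivors: option Z, option X.
Putting every candidate on a common basis:
  option Z: E = 140.0 GPa, ρ = 7125 kg/m³
  option X: E = 202.0 GPa, ρ = 7990 kg/m³
  option X: M = 25.3 MN·m/kg
  option Z: M = 19.6 MN·m/kg
Option X ranks first.

option X, M = 25.3 MN·m/kg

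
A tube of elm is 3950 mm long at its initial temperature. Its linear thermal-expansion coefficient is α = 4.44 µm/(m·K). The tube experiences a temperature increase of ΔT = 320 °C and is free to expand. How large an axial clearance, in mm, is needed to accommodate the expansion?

5.61 mm

ΔL = α·L₀·ΔT = 4.44×10⁻⁶ × 3950 mm × 320.0 K = 5.61 mm.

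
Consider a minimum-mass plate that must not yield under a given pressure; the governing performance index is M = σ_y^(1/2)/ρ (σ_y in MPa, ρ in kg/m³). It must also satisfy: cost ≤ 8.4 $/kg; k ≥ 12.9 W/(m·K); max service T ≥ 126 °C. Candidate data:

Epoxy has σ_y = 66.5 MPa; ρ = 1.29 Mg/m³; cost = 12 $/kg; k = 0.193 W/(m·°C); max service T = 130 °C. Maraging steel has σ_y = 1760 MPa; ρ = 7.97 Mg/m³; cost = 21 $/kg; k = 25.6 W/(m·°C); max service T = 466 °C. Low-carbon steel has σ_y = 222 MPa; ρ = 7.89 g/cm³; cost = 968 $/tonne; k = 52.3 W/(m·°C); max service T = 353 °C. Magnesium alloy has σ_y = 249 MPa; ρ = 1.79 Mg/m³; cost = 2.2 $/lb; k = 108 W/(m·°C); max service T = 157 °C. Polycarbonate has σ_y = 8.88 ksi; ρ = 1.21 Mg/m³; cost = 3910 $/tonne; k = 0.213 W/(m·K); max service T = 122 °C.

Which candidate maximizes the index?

Screen on constraints: cost ≤ 8.4 $/kg; k ≥ 12.9 W/(m·K); max service T ≥ 126 °C. Survivors: low-carbon steel, magnesium alloy.
In SI units:
  low-carbon steel: σ_y = 222.0 MPa, ρ = 7890 kg/m³
  magnesium alloy: σ_y = 249.0 MPa, ρ = 1790 kg/m³
  magnesium alloy: M = 8.82×10⁻³
  low-carbon steel: M = 1.89×10⁻³
The maximum is for magnesium alloy.

magnesium alloy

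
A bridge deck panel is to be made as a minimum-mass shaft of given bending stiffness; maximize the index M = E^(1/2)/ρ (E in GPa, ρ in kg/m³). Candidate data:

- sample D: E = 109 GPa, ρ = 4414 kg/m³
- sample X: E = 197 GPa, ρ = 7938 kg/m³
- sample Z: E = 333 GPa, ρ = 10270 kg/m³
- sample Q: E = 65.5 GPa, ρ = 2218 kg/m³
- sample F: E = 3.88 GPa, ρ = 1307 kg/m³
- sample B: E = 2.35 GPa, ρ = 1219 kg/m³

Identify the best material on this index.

sample Q

Evaluate M for each candidate:
  sample Q: M = 3.65×10⁻³
  sample D: M = 2.37×10⁻³
  sample Z: M = 1.78×10⁻³
  sample X: M = 1.77×10⁻³
  sample F: M = 1.51×10⁻³
  sample B: M = 1.26×10⁻³
The maximum is for sample Q.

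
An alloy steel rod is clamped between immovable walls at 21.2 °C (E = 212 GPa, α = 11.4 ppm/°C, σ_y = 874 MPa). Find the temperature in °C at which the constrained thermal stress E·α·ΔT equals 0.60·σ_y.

238 °C

E·α·ΔT = 524.4 MPa ⇒ ΔT = 524.4 / (212.0×10³ × 11.4×10⁻⁶) = 217.0 K.
T = 21.2 + 217.0 = 238.2 °C.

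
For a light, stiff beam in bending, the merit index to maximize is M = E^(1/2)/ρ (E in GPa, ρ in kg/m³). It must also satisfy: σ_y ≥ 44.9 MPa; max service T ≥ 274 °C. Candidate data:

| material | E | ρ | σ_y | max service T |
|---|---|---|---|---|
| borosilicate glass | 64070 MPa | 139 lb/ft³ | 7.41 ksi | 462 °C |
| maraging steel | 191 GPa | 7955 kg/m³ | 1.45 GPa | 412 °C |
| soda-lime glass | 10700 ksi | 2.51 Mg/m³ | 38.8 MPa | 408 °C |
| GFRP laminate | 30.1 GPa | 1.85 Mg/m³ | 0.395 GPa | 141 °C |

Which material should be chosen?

borosilicate glass

Screen on constraints: σ_y ≥ 44.9 MPa; max service T ≥ 274 °C. Survivors: borosilicate glass, maraging steel.
Putting every candidate on a common basis:
  borosilicate glass: E = 64.07 GPa, ρ = 2227 kg/m³
  maraging steel: E = 191.0 GPa, ρ = 7955 kg/m³
  borosilicate glass: M = 3.59×10⁻³
  maraging steel: M = 1.74×10⁻³
Highest index: borosilicate glass.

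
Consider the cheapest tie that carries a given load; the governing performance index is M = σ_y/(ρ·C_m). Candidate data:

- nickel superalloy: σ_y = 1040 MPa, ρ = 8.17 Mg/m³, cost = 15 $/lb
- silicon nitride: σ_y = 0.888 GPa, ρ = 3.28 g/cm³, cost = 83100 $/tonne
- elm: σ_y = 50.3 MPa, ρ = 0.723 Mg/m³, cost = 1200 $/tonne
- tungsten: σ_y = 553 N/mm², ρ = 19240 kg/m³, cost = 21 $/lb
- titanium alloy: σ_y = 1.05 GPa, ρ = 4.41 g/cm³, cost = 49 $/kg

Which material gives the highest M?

After converting to SI:
  nickel superalloy: σ_y = 1040 MPa, ρ = 8170 kg/m³, cost = 33.07 $/kg
  silicon nitride: σ_y = 888.0 MPa, ρ = 3280 kg/m³, cost = 83.10 $/kg
  elm: σ_y = 50.30 MPa, ρ = 723.0 kg/m³, cost = 1.200 $/kg
  tungsten: σ_y = 553.0 MPa, ρ = 19240 kg/m³, cost = 46.30 $/kg
  titanium alloy: σ_y = 1050 MPa, ρ = 4410 kg/m³, cost = 49.00 $/kg
  elm: M = 58.0 kN·m per $
  titanium alloy: M = 4.86 kN·m per $
  nickel superalloy: M = 3.85 kN·m per $
  silicon nitride: M = 3.26 kN·m per $
  tungsten: M = 0.621 kN·m per $
The maximum is for elm.

elm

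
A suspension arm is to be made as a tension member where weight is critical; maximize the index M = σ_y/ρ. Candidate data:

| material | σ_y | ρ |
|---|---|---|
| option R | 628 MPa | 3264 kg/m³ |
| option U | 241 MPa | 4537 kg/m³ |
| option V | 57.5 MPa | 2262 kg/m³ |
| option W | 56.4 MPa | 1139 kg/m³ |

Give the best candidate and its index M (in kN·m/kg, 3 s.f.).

Per-candidate index values:
  option R: M = 192 kN·m/kg
  option U: M = 53.1 kN·m/kg
  option W: M = 49.5 kN·m/kg
  option V: M = 25.4 kN·m/kg
Highest index: option R.

option R, M = 192 kN·m/kg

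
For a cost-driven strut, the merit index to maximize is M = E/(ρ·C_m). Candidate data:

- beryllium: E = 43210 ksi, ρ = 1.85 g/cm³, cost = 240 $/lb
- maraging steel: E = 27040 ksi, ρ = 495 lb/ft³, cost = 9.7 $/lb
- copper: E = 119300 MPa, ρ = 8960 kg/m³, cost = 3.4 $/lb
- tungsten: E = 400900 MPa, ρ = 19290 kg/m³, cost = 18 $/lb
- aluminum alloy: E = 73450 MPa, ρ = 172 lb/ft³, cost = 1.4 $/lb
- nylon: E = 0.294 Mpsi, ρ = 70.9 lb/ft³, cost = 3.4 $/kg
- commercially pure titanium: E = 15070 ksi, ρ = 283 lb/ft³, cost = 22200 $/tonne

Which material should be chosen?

In SI units:
  beryllium: E = 297.9 GPa, ρ = 1850 kg/m³, cost = 529.1 $/kg
  maraging steel: E = 186.4 GPa, ρ = 7929 kg/m³, cost = 21.38 $/kg
  copper: E = 119.3 GPa, ρ = 8960 kg/m³, cost = 7.496 $/kg
  tungsten: E = 400.9 GPa, ρ = 19290 kg/m³, cost = 39.68 $/kg
  aluminum alloy: E = 73.45 GPa, ρ = 2755 kg/m³, cost = 3.086 $/kg
  nylon: E = 2.027 GPa, ρ = 1136 kg/m³, cost = 3.400 $/kg
  commercially pure titanium: E = 103.9 GPa, ρ = 4533 kg/m³, cost = 22.20 $/kg
  aluminum alloy: M = 8.64 MN·m per $
  copper: M = 1.78 MN·m per $
  maraging steel: M = 1.10 MN·m per $
  commercially pure titanium: M = 1.03 MN·m per $
  nylon: M = 0.525 MN·m per $
  tungsten: M = 0.524 MN·m per $
  beryllium: M = 0.304 MN·m per $
Highest index: aluminum alloy.

aluminum alloy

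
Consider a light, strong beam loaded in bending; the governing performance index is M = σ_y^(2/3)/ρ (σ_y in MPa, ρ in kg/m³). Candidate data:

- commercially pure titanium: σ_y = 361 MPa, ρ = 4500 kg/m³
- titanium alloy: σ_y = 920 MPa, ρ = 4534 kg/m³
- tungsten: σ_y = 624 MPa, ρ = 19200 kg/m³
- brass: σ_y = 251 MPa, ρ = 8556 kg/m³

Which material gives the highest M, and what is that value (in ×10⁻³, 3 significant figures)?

Per-candidate index values:
  titanium alloy: M = 20.9×10⁻³
  commercially pure titanium: M = 11.3×10⁻³
  brass: M = 4.65×10⁻³
  tungsten: M = 3.80×10⁻³
Highest index: titanium alloy.

titanium alloy, M = 20.9×10⁻³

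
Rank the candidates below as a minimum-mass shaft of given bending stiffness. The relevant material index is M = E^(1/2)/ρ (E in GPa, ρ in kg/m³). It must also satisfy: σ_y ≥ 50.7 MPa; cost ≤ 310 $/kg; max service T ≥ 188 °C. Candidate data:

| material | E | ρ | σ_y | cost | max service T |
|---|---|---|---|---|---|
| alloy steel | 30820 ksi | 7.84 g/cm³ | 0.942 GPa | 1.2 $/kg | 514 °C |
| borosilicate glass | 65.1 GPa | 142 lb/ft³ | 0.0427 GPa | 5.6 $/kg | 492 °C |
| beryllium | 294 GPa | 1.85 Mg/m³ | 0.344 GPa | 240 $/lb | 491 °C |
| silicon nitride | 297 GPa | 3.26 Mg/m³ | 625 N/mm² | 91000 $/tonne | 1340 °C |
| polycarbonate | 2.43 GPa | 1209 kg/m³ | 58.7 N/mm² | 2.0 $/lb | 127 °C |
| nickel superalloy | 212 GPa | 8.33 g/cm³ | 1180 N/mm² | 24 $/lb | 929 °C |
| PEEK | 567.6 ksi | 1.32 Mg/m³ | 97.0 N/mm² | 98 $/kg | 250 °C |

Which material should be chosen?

Screen on constraints: σ_y ≥ 50.7 MPa; cost ≤ 310 $/kg; max service T ≥ 188 °C. Survivors: alloy steel, silicon nitride, nickel superalloy, PEEK.
In SI units:
  alloy steel: E = 212.5 GPa, ρ = 7840 kg/m³
  silicon nitride: E = 297.0 GPa, ρ = 3260 kg/m³
  nickel superalloy: E = 212.0 GPa, ρ = 8330 kg/m³
  PEEK: E = 3.913 GPa, ρ = 1320 kg/m³
  silicon nitride: M = 5.29×10⁻³
  alloy steel: M = 1.86×10⁻³
  nickel superalloy: M = 1.75×10⁻³
  PEEK: M = 1.50×10⁻³
Silicon nitride ranks first.

silicon nitride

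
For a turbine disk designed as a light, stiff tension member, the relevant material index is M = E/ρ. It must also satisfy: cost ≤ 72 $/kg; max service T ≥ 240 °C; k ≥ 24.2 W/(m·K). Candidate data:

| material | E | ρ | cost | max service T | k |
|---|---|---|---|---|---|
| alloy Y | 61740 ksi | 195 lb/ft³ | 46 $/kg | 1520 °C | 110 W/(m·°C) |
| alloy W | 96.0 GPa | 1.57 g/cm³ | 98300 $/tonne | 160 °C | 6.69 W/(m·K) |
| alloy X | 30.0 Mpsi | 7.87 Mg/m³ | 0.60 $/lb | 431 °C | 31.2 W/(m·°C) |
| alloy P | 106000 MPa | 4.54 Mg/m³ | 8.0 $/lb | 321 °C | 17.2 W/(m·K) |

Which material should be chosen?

alloy Y

Screen on constraints: cost ≤ 72 $/kg; max service T ≥ 240 °C; k ≥ 24.2 W/(m·K). Survivors: alloy Y, alloy X.
After converting to SI:
  alloy Y: E = 425.7 GPa, ρ = 3124 kg/m³
  alloy X: E = 206.8 GPa, ρ = 7870 kg/m³
  alloy Y: M = 136 MN·m/kg
  alloy X: M = 26.3 MN·m/kg
Alloy Y has the largest M.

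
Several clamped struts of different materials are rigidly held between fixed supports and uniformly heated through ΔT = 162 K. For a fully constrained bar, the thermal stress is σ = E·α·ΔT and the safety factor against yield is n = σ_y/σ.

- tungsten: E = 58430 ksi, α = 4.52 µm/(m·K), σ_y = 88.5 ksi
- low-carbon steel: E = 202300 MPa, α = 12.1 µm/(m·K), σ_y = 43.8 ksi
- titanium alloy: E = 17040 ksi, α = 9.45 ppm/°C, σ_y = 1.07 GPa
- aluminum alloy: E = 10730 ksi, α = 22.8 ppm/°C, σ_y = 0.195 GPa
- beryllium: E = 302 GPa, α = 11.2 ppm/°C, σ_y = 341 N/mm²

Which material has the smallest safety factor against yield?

Converting E to GPa, α to ×10⁻⁶/K, σ_y to MPa, then σ and n for each:
  tungsten: E = 402.9, α = 4.52, σ_y = 610.2 → σ = 295 MPa, n = 2.07
  low-carbon steel: E = 202.3, α = 12.1, σ_y = 302.0 → σ = 397 MPa, n = 0.762
  titanium alloy: E = 117.5, α = 9.45, σ_y = 1070 → σ = 180 MPa, n = 5.95
  aluminum alloy: E = 73.98, α = 22.8, σ_y = 195.0 → σ = 273 MPa, n = 0.714
  beryllium: E = 302.0, α = 11.2, σ_y = 341.0 → σ = 548 MPa, n = 0.622
The minimum is beryllium at n = 0.622.

beryllium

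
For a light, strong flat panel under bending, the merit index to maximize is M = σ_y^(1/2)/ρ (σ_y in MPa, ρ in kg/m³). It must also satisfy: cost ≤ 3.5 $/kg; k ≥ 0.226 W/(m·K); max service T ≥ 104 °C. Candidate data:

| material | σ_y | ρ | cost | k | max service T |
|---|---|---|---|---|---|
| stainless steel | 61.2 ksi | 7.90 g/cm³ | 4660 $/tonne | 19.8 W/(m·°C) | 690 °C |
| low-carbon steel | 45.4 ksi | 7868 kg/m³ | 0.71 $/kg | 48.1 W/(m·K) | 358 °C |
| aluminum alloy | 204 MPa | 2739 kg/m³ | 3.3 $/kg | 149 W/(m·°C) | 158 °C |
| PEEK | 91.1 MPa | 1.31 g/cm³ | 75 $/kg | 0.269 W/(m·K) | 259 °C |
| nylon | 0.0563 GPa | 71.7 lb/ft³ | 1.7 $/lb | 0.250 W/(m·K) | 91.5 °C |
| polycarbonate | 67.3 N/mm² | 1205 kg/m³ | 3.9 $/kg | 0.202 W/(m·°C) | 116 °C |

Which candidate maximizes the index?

aluminum alloy

Screen on constraints: cost ≤ 3.5 $/kg; k ≥ 0.226 W/(m·K); max service T ≥ 104 °C. Survivors: low-carbon steel, aluminum alloy.
Convert each candidate to consistent units, then evaluate M:
  low-carbon steel: σ_y = 313.0 MPa, ρ = 7868 kg/m³
  aluminum alloy: σ_y = 204.0 MPa, ρ = 2739 kg/m³
  aluminum alloy: M = 5.21×10⁻³
  low-carbon steel: M = 2.25×10⁻³
Aluminum alloy has the largest M.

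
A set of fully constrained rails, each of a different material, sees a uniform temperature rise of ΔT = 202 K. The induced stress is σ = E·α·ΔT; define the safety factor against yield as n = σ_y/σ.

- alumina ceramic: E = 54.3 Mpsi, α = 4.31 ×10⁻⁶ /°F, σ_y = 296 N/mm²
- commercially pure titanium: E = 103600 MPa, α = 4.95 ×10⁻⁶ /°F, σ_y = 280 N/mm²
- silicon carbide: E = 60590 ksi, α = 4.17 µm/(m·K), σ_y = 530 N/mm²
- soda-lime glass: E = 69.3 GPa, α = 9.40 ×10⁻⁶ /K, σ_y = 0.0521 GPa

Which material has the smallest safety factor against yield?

Converting E to GPa, α to ×10⁻⁶/K, σ_y to MPa, then σ and n for each:
  alumina ceramic: E = 374.4, α = 7.76, σ_y = 296.0 → σ = 587 MPa, n = 0.505
  commercially pure titanium: E = 103.6, α = 8.91, σ_y = 280.0 → σ = 186 MPa, n = 1.50
  silicon carbide: E = 417.8, α = 4.17, σ_y = 530.0 → σ = 352 MPa, n = 1.51
  soda-lime glass: E = 69.30, α = 9.40, σ_y = 52.10 → σ = 132 MPa, n = 0.396
Smallest n: soda-lime glass with n = 0.396.

soda-lime glass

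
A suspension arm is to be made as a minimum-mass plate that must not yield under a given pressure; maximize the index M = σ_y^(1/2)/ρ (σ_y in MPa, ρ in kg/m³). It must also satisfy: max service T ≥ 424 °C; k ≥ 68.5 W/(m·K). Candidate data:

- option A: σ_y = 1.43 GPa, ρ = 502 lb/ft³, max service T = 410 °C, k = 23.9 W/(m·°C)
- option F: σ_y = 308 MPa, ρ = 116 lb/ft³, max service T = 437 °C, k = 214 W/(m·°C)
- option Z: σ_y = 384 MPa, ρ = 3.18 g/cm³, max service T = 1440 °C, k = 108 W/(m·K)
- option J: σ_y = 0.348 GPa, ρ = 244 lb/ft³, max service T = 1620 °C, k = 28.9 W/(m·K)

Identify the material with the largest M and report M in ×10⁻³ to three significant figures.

Screen on constraints: max service T ≥ 424 °C; k ≥ 68.5 W/(m·K). Survivors: option F, option Z.
Convert each candidate to consistent units, then evaluate M:
  option F: σ_y = 308.0 MPa, ρ = 1858 kg/m³
  option Z: σ_y = 384.0 MPa, ρ = 3180 kg/m³
  option F: M = 9.44×10⁻³
  option Z: M = 6.16×10⁻³
The maximum is for option F.

option F, M = 9.44×10⁻³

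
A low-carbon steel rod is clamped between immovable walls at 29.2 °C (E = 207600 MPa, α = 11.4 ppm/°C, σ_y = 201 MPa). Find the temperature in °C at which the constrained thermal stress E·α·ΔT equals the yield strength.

114 °C

E = 207600 MPa = 207.6 GPa.
E·α·ΔT = 201.0 MPa ⇒ ΔT = 201.0 / (207.6×10³ × 11.4×10⁻⁶) = 84.93 K.
T = 29.2 + 84.93 = 114.1 °C.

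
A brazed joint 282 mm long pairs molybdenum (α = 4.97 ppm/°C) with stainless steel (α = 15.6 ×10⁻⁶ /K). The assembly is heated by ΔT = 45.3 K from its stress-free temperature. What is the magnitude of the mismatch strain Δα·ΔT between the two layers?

4.82×10⁻⁴

Δα = |4.97 − 15.6|×10⁻⁶/K = 10.6×10⁻⁶/K.
Mismatch strain = Δα·ΔT = 10.6×10⁻⁶ × 45.3 = 4.82×10⁻⁴.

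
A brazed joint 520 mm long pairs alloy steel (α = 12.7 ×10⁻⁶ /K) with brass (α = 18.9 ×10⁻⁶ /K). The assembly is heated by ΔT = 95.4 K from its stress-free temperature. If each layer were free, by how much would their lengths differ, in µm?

308 µm

Δα = |12.7 − 18.9|×10⁻⁶/K = 6.20×10⁻⁶/K.
ΔL_mismatch = Δα·L·ΔT = 6.20×10⁻⁶ × 520.0 mm × 95.4 K = 308 µm.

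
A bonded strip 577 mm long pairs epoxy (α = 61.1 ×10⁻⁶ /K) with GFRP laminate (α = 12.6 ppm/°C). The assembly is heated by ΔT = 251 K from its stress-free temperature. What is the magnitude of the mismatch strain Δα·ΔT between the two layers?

0.0122

Δα = |61.1 − 12.6|×10⁻⁶/K = 48.5×10⁻⁶/K.
Mismatch strain = Δα·ΔT = 48.5×10⁻⁶ × 251.0 = 0.0122.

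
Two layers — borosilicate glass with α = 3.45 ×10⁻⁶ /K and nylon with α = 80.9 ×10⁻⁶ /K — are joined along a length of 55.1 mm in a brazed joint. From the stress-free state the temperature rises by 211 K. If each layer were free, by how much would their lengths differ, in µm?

Δα = |3.45 − 80.9|×10⁻⁶/K = 77.5×10⁻⁶/K.
ΔL_mismatch = Δα·L·ΔT = 77.5×10⁻⁶ × 55.1 mm × 211.0 K = 900 µm.

900 µm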